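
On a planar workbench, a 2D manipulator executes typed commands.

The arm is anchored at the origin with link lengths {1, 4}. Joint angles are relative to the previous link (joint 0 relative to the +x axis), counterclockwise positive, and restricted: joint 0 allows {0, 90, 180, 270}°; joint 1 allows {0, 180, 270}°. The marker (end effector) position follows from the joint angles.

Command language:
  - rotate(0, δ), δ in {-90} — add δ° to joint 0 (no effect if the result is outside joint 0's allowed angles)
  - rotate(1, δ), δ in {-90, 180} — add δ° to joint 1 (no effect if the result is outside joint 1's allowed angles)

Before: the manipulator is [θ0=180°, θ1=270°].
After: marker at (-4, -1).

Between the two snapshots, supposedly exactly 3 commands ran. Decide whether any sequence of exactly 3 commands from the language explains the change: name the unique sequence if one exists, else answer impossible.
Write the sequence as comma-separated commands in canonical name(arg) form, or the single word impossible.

t0: [θ0=180°, θ1=270°]
t=1 rotate(0, -90) ⇒ [θ0=90°, θ1=270°]
t=2 rotate(0, -90) ⇒ [θ0=0°, θ1=270°]
t=3 rotate(0, -90) ⇒ [θ0=270°, θ1=270°]
no rival 3-sequence matches.

rotate(0, -90), rotate(0, -90), rotate(0, -90)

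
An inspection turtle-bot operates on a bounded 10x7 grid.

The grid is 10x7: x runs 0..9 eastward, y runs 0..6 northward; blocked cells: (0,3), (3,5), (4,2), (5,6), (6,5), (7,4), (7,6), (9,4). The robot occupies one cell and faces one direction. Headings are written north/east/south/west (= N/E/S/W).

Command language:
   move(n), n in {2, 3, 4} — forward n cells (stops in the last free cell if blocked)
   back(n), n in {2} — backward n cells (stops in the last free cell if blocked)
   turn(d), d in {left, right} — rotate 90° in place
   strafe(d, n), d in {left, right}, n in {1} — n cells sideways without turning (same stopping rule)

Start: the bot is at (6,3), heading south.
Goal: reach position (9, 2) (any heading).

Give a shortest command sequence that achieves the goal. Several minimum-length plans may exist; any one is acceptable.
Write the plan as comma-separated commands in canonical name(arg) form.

turn(left), move(3), strafe(right, 1)

t0: at (6,3), heading south
[1] after turn(left): at (6,3), heading east
[2] after move(3): at (9,3), heading east
[3] after strafe(right, 1): at (9,2), heading east
nothing shorter than 3 reaches the goal.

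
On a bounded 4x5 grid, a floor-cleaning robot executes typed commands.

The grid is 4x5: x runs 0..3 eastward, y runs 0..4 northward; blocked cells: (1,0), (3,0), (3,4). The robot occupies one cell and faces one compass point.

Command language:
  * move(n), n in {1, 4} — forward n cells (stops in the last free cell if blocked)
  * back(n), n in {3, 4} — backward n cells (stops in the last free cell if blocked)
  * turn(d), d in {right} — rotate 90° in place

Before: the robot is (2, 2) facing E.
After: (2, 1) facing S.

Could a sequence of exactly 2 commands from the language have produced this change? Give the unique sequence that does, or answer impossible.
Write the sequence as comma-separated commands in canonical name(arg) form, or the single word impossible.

key: running move(1) before turn(right) would end elsewhere — order is forced
begin: (2, 2) facing E
1. turn(right) → (2, 2) facing S
2. move(1) → (2, 1) facing S
no other 2-command option fits: unique.

turn(right), move(1)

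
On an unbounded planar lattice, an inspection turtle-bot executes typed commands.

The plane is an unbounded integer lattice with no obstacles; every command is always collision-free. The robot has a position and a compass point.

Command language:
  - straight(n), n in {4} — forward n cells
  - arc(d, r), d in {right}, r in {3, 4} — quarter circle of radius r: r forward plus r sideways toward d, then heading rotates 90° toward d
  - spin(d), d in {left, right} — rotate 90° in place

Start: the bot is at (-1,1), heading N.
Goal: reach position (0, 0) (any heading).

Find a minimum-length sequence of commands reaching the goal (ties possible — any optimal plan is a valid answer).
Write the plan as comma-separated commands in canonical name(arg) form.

spin(right), arc(right, 4), spin(right), arc(right, 3)

begin: at (-1,1), heading N
1. spin(right) → at (-1,1), heading E
2. arc(right, 4) → at (3,-3), heading S
3. spin(right) → at (3,-3), heading W
4. arc(right, 3) → at (0,0), heading N
nothing shorter than 4 reaches the goal.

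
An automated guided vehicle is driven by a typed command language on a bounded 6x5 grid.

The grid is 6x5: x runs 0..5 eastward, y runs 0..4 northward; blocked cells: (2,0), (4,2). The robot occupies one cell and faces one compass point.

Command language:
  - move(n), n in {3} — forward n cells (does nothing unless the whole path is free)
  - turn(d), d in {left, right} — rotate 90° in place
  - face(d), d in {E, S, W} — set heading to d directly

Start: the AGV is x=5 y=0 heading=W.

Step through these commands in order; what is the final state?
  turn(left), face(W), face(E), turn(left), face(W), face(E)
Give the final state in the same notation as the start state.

from: x=5 y=0 heading=W
1. turn(left) → x=5 y=0 heading=S
2. face(W) → x=5 y=0 heading=W
3. face(E) → x=5 y=0 heading=E
4. turn(left) → x=5 y=0 heading=N
5. face(W) → x=5 y=0 heading=W
6. face(E) → x=5 y=0 heading=E

x=5 y=0 heading=E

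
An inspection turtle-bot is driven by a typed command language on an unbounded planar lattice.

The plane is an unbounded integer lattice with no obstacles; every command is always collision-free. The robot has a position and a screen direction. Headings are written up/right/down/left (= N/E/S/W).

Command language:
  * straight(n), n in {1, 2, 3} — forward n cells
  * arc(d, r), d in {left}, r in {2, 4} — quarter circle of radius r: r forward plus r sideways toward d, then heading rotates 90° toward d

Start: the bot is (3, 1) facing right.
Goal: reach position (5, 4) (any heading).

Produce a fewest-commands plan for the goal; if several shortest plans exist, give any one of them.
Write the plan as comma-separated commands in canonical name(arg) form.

begin: (3, 1) facing right
step 1 (arc(left, 2)): (5, 3) facing up
step 2 (straight(1)): (5, 4) facing up
nothing shorter than 2 reaches the goal.

arc(left, 2), straight(1)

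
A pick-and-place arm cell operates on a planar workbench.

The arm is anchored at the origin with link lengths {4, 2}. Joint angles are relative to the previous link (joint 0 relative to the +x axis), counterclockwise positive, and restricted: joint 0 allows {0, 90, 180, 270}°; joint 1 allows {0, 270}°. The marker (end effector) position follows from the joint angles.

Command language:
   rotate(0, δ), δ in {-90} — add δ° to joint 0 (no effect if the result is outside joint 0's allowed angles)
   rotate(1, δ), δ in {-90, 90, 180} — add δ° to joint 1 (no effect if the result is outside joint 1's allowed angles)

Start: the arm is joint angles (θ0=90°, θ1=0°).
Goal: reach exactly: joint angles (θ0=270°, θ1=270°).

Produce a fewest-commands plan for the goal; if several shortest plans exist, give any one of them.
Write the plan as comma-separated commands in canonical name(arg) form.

rotate(0, -90), rotate(0, -90), rotate(1, -90)

start: joint angles (θ0=90°, θ1=0°)
t=1 rotate(0, -90) ⇒ joint angles (θ0=0°, θ1=0°)
t=2 rotate(0, -90) ⇒ joint angles (θ0=270°, θ1=0°)
t=3 rotate(1, -90) ⇒ joint angles (θ0=270°, θ1=270°)
nothing shorter than 3 reaches the goal.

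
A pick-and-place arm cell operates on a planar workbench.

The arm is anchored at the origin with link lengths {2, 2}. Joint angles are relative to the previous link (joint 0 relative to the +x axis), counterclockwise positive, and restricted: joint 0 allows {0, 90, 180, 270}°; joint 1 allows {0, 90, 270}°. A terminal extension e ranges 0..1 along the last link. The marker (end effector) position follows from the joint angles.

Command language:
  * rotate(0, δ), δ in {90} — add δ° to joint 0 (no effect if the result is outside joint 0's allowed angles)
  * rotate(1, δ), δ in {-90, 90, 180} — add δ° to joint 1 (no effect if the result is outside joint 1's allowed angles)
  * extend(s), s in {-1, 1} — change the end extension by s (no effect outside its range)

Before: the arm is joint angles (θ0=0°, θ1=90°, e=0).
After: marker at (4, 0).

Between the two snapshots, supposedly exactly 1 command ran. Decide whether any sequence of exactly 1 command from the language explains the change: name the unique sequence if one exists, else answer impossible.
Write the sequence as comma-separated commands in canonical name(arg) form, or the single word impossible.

start: joint angles (θ0=0°, θ1=90°, e=0)
t=1 rotate(1, -90) ⇒ joint angles (θ0=0°, θ1=0°, e=0)
uniquely the one of 6 1-step routes that fits.

rotate(1, -90)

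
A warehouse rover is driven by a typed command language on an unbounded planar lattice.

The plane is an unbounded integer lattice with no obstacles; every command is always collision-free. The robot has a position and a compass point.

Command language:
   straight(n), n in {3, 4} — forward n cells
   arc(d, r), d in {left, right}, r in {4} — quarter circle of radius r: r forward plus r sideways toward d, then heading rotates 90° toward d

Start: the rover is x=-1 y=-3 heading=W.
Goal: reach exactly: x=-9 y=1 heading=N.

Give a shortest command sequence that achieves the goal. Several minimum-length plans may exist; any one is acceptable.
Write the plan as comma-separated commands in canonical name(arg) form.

straight(4), arc(right, 4)

initial: x=-1 y=-3 heading=W
1. straight(4) → x=-5 y=-3 heading=W
2. arc(right, 4) → x=-9 y=1 heading=N
no 1-step plan works, so 2 is optimal.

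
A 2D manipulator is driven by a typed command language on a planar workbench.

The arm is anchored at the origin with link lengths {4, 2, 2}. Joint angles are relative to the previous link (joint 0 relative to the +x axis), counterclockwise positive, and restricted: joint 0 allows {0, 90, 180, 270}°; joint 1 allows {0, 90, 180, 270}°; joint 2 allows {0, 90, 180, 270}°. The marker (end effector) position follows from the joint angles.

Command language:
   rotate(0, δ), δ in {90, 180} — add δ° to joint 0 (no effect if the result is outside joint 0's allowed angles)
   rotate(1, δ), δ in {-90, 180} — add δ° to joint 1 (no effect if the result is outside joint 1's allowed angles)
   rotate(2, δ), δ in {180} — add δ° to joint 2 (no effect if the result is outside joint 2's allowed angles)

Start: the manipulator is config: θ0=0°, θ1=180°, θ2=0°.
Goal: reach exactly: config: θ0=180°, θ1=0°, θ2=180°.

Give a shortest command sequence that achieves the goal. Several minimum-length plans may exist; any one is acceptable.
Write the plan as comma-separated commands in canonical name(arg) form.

rotate(0, 180), rotate(1, 180), rotate(2, 180)

begin: config: θ0=0°, θ1=180°, θ2=0°
step 1 (rotate(0, 180)): config: θ0=180°, θ1=180°, θ2=0°
step 2 (rotate(1, 180)): config: θ0=180°, θ1=0°, θ2=0°
step 3 (rotate(2, 180)): config: θ0=180°, θ1=0°, θ2=180°
nothing shorter than 3 reaches the goal.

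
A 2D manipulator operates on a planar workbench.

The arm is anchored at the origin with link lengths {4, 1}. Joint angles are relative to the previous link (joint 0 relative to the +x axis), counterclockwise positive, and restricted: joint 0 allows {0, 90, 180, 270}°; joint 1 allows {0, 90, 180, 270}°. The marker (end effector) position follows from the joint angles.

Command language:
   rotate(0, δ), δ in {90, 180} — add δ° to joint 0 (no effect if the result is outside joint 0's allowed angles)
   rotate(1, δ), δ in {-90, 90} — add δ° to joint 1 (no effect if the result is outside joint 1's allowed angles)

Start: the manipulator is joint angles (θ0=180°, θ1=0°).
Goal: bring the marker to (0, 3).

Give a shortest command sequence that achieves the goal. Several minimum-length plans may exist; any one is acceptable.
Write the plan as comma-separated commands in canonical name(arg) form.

rotate(0, 180), rotate(0, 90), rotate(1, 90), rotate(1, 90)

t0: joint angles (θ0=180°, θ1=0°)
1. rotate(0, 180) → joint angles (θ0=0°, θ1=0°)
2. rotate(0, 90) → joint angles (θ0=90°, θ1=0°)
3. rotate(1, 90) → joint angles (θ0=90°, θ1=90°)
4. rotate(1, 90) → joint angles (θ0=90°, θ1=180°)
no 3-step plan works, so 4 is optimal.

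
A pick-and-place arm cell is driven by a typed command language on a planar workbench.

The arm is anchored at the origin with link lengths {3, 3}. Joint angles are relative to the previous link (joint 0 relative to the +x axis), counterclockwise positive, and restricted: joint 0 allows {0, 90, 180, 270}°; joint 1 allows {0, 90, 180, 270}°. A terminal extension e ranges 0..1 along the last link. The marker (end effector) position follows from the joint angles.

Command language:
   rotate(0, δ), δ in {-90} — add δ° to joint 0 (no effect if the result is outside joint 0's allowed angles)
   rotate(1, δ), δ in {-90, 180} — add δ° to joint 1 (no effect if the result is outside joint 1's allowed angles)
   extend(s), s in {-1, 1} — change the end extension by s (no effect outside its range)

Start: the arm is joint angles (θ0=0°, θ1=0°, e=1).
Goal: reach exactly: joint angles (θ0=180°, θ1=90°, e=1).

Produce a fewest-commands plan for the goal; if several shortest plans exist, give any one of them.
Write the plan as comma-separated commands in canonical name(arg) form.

rotate(1, -90), rotate(1, 180), rotate(0, -90), rotate(0, -90)

begin: joint angles (θ0=0°, θ1=0°, e=1)
step 1 (rotate(1, -90)): joint angles (θ0=0°, θ1=270°, e=1)
step 2 (rotate(1, 180)): joint angles (θ0=0°, θ1=90°, e=1)
step 3 (rotate(0, -90)): joint angles (θ0=270°, θ1=90°, e=1)
step 4 (rotate(0, -90)): joint angles (θ0=180°, θ1=90°, e=1)
nothing shorter than 4 reaches the goal.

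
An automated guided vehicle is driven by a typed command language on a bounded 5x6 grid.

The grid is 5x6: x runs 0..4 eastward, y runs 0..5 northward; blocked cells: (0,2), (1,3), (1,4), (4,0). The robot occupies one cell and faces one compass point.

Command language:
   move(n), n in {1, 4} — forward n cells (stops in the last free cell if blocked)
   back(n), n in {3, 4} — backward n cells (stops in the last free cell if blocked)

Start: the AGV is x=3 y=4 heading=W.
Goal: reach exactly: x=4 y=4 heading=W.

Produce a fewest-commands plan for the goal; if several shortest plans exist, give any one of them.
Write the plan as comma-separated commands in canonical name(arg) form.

back(4)

initial: x=3 y=4 heading=W
[1] after back(4): x=4 y=4 heading=W
no 0-step plan works, so 1 is optimal.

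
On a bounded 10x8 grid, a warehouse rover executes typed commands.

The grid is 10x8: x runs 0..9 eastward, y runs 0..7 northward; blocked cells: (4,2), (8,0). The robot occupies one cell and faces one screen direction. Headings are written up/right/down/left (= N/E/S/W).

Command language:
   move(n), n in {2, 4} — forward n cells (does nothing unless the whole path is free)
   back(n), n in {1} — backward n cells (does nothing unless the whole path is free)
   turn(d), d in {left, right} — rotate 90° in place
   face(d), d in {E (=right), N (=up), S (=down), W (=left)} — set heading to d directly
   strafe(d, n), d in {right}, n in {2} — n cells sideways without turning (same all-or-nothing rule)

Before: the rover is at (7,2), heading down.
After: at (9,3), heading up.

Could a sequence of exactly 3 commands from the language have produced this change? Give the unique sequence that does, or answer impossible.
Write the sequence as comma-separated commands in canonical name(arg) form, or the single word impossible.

key: cell and facing (now N) both changed — the 3 commands mix motion and turning
initial: at (7,2), heading down
t=1 back(1) ⇒ at (7,3), heading down
t=2 face(N) ⇒ at (7,3), heading up
t=3 strafe(right, 2) ⇒ at (9,3), heading up
no other 3-command option fits: unique.

back(1), face(N), strafe(right, 2)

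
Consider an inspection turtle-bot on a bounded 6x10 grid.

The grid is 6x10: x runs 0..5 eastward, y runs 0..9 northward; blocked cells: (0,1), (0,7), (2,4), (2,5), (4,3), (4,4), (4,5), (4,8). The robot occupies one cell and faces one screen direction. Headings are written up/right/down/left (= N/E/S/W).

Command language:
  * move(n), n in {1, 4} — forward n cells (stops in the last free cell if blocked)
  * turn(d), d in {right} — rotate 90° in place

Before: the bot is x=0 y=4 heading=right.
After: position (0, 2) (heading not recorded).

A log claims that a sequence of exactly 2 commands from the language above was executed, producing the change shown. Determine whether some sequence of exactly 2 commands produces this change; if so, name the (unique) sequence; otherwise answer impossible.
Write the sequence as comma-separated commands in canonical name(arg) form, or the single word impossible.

turn(right), move(4)

key: move(4) is stopped early by the blocked cell at (0,1)
from: x=0 y=4 heading=right
1. turn(right) → x=0 y=4 heading=down
2. move(4) → x=0 y=2 heading=down
uniquely the one of 9 2-step routes that fits.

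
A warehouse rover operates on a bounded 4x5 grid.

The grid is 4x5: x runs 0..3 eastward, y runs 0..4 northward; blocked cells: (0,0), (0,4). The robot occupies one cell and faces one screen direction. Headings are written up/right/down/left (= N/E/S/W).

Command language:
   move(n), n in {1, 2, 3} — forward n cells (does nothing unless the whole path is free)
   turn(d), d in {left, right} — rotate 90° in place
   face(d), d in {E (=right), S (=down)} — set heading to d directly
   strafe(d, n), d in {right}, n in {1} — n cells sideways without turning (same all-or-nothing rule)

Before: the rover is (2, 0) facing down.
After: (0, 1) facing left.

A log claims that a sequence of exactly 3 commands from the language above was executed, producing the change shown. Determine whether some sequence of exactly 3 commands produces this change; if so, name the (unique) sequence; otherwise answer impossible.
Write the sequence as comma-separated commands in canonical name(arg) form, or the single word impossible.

turn(right), strafe(right, 1), move(2)

key: position moved to (0,1) AND the heading swung to W — translation plus rotation needed
from: (2, 0) facing down
[1] after turn(right): (2, 0) facing left
[2] after strafe(right, 1): (2, 1) facing left
[3] after move(2): (0, 1) facing left
no rival 3-sequence matches.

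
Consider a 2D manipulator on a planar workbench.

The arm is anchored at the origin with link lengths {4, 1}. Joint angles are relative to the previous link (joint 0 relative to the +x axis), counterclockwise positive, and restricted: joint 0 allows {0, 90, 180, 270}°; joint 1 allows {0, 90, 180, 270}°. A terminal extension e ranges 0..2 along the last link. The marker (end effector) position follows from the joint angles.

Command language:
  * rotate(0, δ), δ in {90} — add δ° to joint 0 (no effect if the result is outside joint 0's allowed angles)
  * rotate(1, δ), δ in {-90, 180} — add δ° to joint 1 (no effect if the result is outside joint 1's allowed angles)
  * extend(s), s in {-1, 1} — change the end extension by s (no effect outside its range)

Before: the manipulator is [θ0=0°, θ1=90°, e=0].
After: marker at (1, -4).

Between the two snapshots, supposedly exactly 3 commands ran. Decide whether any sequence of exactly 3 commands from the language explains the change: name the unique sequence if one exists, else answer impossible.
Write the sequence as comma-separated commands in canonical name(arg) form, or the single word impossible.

rotate(0, 90), rotate(0, 90), rotate(0, 90)

start: [θ0=0°, θ1=90°, e=0]
t=1 rotate(0, 90) ⇒ [θ0=90°, θ1=90°, e=0]
t=2 rotate(0, 90) ⇒ [θ0=180°, θ1=90°, e=0]
t=3 rotate(0, 90) ⇒ [θ0=270°, θ1=90°, e=0]
no rival 3-sequence matches.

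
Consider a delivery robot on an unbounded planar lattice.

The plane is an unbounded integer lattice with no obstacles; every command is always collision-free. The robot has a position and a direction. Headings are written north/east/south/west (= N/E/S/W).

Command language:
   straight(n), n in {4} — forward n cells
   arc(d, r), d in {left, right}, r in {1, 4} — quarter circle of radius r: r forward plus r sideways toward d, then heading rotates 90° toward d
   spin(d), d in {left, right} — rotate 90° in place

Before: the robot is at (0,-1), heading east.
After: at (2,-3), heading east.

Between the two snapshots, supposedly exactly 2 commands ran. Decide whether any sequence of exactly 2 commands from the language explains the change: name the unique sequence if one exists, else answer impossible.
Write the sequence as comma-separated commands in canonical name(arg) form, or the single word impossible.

key: order matters: swapping arc(right, 1) and arc(left, 1) lands elsewhere
begin: at (0,-1), heading east
t=1 arc(right, 1) ⇒ at (1,-2), heading south
t=2 arc(left, 1) ⇒ at (2,-3), heading east
all 49 alternatives checked — unique.

arc(right, 1), arc(left, 1)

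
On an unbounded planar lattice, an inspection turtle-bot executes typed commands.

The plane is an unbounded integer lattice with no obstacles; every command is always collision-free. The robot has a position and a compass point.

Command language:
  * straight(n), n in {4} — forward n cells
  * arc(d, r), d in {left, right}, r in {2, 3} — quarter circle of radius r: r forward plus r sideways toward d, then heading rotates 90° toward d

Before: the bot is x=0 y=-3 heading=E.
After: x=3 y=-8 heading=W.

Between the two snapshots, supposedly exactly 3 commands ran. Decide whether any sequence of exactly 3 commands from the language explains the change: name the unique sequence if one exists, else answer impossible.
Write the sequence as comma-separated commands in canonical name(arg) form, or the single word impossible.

straight(4), arc(right, 2), arc(right, 3)

key: cell and facing (now W) both changed — the 3 commands mix motion and turning
start: x=0 y=-3 heading=E
step 1 (straight(4)): x=4 y=-3 heading=E
step 2 (arc(right, 2)): x=6 y=-5 heading=S
step 3 (arc(right, 3)): x=3 y=-8 heading=W
no rival 3-sequence matches.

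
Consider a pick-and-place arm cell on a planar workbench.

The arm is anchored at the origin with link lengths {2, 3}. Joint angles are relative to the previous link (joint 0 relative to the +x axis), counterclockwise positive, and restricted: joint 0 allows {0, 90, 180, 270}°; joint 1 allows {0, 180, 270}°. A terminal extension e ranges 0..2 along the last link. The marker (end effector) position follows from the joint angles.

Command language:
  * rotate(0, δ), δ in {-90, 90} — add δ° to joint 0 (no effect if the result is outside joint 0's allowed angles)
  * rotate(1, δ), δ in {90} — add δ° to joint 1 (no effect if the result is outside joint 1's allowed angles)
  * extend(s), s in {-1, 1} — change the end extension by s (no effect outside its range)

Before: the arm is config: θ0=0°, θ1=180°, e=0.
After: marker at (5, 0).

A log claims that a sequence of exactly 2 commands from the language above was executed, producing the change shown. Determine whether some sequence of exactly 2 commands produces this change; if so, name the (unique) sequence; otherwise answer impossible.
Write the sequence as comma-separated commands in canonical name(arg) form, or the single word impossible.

rotate(1, 90), rotate(1, 90)

t0: config: θ0=0°, θ1=180°, e=0
1. rotate(1, 90) → config: θ0=0°, θ1=270°, e=0
2. rotate(1, 90) → config: θ0=0°, θ1=0°, e=0
no rival 2-sequence matches.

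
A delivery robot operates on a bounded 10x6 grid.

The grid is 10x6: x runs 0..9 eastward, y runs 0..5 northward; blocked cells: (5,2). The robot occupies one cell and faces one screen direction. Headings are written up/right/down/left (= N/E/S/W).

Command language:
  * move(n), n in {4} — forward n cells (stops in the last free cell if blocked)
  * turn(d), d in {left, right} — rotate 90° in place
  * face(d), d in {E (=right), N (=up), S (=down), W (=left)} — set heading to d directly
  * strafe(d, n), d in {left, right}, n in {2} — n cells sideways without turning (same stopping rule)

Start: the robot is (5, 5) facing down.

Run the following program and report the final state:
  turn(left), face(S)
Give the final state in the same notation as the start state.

start: (5, 5) facing down
1. turn(left) → (5, 5) facing right
2. face(S) → (5, 5) facing down

(5, 5) facing down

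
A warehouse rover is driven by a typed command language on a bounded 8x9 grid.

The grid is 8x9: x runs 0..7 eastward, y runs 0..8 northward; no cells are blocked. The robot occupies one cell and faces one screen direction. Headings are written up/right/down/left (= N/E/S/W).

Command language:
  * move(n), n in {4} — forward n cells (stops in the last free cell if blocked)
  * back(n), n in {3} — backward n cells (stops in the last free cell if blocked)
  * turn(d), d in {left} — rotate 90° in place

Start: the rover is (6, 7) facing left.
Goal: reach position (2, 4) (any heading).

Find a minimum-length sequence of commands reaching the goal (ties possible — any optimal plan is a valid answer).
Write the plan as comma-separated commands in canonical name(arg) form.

begin: (6, 7) facing left
step 1 (move(4)): (2, 7) facing left
step 2 (turn(left)): (2, 7) facing down
step 3 (back(3)): (2, 8) facing down
step 4 (move(4)): (2, 4) facing down
minimal: 4 command(s), checked below 4.

move(4), turn(left), back(3), move(4)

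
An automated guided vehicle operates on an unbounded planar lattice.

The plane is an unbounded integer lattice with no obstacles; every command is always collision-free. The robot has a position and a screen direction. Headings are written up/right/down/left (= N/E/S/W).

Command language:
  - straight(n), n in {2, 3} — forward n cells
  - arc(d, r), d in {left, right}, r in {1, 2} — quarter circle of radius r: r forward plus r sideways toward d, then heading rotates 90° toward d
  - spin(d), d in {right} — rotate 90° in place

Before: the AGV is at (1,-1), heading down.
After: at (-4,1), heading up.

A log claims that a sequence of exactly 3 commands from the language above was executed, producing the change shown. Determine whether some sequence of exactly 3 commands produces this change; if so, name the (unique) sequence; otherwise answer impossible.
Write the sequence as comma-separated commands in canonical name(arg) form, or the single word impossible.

key: cell and facing (now N) both changed — the 3 commands mix motion and turning
from: at (1,-1), heading down
step 1 (spin(right)): at (1,-1), heading left
step 2 (straight(3)): at (-2,-1), heading left
step 3 (arc(right, 2)): at (-4,1), heading up
no other 3-command option fits: unique.

spin(right), straight(3), arc(right, 2)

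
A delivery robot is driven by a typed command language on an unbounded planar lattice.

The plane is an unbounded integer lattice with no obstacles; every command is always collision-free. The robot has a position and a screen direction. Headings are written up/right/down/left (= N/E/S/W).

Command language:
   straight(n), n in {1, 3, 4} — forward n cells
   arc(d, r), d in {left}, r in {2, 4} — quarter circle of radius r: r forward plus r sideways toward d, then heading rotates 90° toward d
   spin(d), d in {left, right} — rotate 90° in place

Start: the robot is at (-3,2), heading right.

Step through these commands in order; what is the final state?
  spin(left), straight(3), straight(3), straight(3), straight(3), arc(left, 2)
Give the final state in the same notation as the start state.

at (-5,16), heading left

begin: at (-3,2), heading right
t=1 spin(left) ⇒ at (-3,2), heading up
t=2 straight(3) ⇒ at (-3,5), heading up
t=3 straight(3) ⇒ at (-3,8), heading up
t=4 straight(3) ⇒ at (-3,11), heading up
t=5 straight(3) ⇒ at (-3,14), heading up
t=6 arc(left, 2) ⇒ at (-5,16), heading left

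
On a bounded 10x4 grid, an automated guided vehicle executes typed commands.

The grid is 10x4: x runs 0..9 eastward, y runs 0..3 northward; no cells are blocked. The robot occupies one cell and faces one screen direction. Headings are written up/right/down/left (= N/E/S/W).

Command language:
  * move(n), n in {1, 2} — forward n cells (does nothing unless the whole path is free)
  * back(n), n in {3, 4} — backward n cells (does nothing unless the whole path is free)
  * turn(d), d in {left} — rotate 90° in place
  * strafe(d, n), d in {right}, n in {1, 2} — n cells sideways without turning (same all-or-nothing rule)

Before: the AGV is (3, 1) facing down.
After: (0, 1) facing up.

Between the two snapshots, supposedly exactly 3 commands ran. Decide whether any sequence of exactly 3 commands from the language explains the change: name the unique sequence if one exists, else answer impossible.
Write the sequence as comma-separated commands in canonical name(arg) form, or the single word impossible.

key: position moved to (0,1) AND the heading swung to N — translation plus rotation needed
begin: (3, 1) facing down
t=1 turn(left) ⇒ (3, 1) facing right
t=2 back(3) ⇒ (0, 1) facing right
t=3 turn(left) ⇒ (0, 1) facing up
no other 3-command option fits: unique.

turn(left), back(3), turn(left)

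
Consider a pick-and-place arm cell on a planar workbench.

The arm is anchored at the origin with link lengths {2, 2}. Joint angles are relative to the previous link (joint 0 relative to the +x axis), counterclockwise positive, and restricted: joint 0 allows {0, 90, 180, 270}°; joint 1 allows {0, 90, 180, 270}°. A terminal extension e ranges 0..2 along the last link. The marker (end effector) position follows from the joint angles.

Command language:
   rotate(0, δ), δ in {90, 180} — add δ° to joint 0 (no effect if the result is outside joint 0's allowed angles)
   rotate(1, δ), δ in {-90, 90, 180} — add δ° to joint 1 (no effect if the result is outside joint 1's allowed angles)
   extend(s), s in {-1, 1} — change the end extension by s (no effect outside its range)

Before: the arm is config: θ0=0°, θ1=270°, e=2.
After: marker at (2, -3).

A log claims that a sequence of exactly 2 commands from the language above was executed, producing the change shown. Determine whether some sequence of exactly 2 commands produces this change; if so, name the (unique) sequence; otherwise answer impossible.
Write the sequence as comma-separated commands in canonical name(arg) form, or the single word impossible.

key: order matters: swapping extend(1) and extend(-1) lands elsewhere
initial: config: θ0=0°, θ1=270°, e=2
1. extend(1) → config: θ0=0°, θ1=270°, e=2
2. extend(-1) → config: θ0=0°, θ1=270°, e=1
all 49 alternatives checked — unique.

extend(1), extend(-1)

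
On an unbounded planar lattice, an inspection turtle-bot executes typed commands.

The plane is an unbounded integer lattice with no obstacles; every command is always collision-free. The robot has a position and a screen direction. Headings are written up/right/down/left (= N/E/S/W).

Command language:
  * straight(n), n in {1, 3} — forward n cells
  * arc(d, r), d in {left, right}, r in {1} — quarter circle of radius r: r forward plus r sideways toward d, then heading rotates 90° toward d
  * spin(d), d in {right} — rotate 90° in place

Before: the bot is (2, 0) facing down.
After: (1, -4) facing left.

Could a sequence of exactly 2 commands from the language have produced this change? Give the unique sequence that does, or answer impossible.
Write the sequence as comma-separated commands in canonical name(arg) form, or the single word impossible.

key: order matters: swapping straight(3) and arc(right, 1) lands elsewhere
begin: (2, 0) facing down
step 1 (straight(3)): (2, -3) facing down
step 2 (arc(right, 1)): (1, -4) facing left
no rival 2-sequence matches.

straight(3), arc(right, 1)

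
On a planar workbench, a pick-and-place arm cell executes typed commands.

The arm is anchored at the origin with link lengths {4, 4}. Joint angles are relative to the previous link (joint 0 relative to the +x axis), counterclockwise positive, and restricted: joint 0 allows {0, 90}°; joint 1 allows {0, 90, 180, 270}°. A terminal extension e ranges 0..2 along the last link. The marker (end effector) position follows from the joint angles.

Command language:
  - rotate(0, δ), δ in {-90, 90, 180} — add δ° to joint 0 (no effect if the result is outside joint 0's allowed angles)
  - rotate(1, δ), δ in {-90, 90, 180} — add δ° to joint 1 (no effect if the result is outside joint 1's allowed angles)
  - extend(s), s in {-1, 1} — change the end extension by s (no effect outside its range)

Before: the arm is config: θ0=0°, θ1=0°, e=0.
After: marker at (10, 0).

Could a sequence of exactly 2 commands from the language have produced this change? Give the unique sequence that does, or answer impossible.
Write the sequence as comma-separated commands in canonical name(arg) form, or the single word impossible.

extend(1), extend(1)

from: config: θ0=0°, θ1=0°, e=0
step 1 (extend(1)): config: θ0=0°, θ1=0°, e=1
step 2 (extend(1)): config: θ0=0°, θ1=0°, e=2
all 64 alternatives checked — unique.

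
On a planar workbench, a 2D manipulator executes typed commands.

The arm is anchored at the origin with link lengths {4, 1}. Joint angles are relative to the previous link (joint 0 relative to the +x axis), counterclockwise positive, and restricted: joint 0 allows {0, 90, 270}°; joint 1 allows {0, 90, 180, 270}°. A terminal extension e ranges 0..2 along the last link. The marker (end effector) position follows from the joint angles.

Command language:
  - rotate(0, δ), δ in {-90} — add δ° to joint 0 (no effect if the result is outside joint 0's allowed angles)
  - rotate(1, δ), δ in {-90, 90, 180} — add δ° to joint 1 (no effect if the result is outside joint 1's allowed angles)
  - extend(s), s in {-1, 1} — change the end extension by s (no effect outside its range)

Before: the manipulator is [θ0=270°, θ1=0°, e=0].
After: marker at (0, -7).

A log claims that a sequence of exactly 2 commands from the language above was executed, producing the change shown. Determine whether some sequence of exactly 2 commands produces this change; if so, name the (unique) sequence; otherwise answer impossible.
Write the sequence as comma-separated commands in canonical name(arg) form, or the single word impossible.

extend(1), extend(1)

begin: [θ0=270°, θ1=0°, e=0]
[1] after extend(1): [θ0=270°, θ1=0°, e=1]
[2] after extend(1): [θ0=270°, θ1=0°, e=2]
no other 2-command option fits: unique.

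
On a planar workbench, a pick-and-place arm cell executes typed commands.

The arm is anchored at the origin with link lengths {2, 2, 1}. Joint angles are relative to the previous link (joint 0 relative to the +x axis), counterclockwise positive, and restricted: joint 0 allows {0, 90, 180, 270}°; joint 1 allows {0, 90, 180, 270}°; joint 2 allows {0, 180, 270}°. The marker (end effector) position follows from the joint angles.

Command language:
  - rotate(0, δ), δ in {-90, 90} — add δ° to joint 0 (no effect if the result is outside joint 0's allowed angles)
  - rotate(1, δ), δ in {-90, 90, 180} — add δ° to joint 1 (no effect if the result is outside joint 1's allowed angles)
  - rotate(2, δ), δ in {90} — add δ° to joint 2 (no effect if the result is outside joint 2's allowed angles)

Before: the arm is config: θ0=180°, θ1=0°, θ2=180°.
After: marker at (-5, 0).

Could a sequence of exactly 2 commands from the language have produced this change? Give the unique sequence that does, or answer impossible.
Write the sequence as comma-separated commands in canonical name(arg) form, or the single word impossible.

rotate(2, 90), rotate(2, 90)

begin: config: θ0=180°, θ1=0°, θ2=180°
t=1 rotate(2, 90) ⇒ config: θ0=180°, θ1=0°, θ2=270°
t=2 rotate(2, 90) ⇒ config: θ0=180°, θ1=0°, θ2=0°
no rival 2-sequence matches.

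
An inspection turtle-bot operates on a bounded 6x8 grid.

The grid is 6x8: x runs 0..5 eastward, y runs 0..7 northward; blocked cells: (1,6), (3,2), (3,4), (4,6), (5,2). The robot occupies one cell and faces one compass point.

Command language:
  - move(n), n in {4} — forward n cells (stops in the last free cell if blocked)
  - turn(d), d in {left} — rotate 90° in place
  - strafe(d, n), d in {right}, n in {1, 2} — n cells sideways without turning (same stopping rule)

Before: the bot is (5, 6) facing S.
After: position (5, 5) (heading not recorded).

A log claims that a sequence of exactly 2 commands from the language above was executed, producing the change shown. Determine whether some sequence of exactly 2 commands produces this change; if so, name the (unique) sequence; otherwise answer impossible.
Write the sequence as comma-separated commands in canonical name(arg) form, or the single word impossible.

turn(left), strafe(right, 1)

key: running strafe(right, 1) before turn(left) would end elsewhere — order is forced
start: (5, 6) facing S
1. turn(left) → (5, 6) facing E
2. strafe(right, 1) → (5, 5) facing E
no rival 2-sequence matches.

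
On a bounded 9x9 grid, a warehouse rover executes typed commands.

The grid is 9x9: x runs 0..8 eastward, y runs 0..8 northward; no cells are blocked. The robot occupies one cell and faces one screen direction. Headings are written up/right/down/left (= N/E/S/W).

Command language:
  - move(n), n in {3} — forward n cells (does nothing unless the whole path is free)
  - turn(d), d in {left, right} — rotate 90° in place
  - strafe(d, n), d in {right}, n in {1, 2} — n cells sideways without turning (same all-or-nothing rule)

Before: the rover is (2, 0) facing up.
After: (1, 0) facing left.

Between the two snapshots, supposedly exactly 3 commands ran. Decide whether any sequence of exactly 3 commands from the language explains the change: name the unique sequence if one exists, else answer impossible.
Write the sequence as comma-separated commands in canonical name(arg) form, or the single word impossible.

key: running move(3) before strafe(right, 2) would end elsewhere — order is forced
t0: (2, 0) facing up
t=1 strafe(right, 2) ⇒ (4, 0) facing up
t=2 turn(left) ⇒ (4, 0) facing left
t=3 move(3) ⇒ (1, 0) facing left
no other 3-command option fits: unique.

strafe(right, 2), turn(left), move(3)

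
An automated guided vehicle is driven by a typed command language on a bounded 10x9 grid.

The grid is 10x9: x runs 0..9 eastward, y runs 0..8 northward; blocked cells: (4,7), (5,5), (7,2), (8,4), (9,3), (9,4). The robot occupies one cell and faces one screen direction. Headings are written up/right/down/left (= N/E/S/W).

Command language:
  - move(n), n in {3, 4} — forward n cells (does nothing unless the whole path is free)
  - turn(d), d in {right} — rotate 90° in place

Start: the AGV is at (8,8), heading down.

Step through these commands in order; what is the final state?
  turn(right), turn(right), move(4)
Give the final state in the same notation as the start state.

at (8,8), heading up

from: at (8,8), heading down
1. turn(right) → at (8,8), heading left
2. turn(right) → at (8,8), heading up
3. move(4) → at (8,8), heading up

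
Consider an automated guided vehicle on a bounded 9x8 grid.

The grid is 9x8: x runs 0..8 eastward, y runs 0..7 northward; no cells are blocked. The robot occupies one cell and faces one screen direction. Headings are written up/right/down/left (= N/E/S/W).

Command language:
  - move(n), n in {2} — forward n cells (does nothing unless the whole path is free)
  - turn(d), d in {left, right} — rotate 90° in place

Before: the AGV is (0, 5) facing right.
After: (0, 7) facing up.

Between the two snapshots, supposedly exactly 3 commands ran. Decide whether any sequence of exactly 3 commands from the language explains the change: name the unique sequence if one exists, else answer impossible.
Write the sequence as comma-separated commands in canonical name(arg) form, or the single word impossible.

key: the second move(2) would leave the grid, so it does nothing
t0: (0, 5) facing right
t=1 turn(left) ⇒ (0, 5) facing up
t=2 move(2) ⇒ (0, 7) facing up
t=3 move(2) ⇒ (0, 7) facing up
uniquely the one of 27 3-step routes that fits.

turn(left), move(2), move(2)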